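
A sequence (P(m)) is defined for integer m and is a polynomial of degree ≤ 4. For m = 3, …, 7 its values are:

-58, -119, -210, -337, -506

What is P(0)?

5

Write P(m) = am^4 + bm³ + cm² + dm + e; the 5 given values yield a linear system in the 5 coefficients.
Solving, the leading coefficient vanishes, and P(m) = -m³ - 3m² - 3m + 5.
Then P(0) = 5.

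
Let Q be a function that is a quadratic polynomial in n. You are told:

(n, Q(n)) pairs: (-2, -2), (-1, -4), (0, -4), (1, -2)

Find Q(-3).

Write Q(n) = an² + bn + c; the 4 given values yield a linear system in the 3 coefficients.
Solving, Q(n) = n² + n - 4.
Then Q(-3) = 2.

2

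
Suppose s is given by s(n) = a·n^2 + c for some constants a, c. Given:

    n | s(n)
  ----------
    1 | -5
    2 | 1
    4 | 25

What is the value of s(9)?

155

From s(1) = -5 and s(2) = 1: 1a + c = -5 and 4a + c = 1.
Subtracting: 3a = 6, so a = 2; then c = -5 − 2·1 = -7.
So s(n) = 2n² − 7, and s(9) = 155.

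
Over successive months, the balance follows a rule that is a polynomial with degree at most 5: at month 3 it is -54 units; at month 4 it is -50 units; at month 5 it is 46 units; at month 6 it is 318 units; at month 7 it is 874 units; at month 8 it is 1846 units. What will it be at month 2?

Write the value at n as Q(n).
First differences: 4, 96, 272, 556, 972. Second differences: 92, 176, 284, 416. Third differences: 84, 108, 132. Fourth differences: 24, 24.
Level-4 differences are constant, so Q has degree 4.
Fitting a degree-4 polynomial gives Q(n) = n^4 - 4n³ - 3n² - 2n + 6.
Then Q(2) = -26.

-26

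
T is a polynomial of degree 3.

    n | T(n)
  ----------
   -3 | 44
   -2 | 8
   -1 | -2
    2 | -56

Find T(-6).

Write T(n) = an³ + bn² + cn + d; the 4 given values yield a linear system in the 4 coefficients.
Solving, T(n) = -3n³ - 5n² - 4n - 4.
Then T(-6) = 488.

488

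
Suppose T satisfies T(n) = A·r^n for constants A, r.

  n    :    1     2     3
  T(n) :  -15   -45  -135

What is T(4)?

-405

Consecutive ratio: -45/(-15) = 3, and -135/(-45) = 3, so r = 3.
Then A·3^1 = -15 gives A = -5, and T(n) = -5·3^n.
T(4) = -5·3^4 = -405.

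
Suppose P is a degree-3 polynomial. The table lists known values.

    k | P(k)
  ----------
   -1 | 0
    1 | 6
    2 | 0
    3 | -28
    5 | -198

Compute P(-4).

126

Write P(k) = ak³ + bk² + ck + d; the 5 given values yield a linear system in the 4 coefficients.
Solving, P(k) = -2k³ + k² + 5k + 2.
Then P(-4) = 126.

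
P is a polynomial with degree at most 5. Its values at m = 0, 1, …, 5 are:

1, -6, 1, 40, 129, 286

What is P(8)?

1345

First differences: -7, 7, 39, 89, 157. Second differences: 14, 32, 50, 68. Third differences: 18, 18, 18.
Level-3 differences are constant, so P has degree 3.
Fitting a degree-3 polynomial gives P(m) = 3m³ - 2m² - 8m + 1.
Then P(8) = 1345.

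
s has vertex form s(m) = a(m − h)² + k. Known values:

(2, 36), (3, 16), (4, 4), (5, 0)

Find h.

5

First differences -20, -12, -4; second difference 8 = 2a, so a = 4.
Expanding, the m-coefficient is −2ah = -8h; matching it to the data gives h = 5, and then k = 0.
So s(m) = 4(m − 5)² + 0.
Hence h = 5.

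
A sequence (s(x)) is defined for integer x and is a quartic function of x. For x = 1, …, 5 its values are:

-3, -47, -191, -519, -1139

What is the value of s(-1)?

1

Write s(x) = ax^4 + bx³ + cx² + dx + e; the 5 given values yield a linear system in the 5 coefficients.
Solving, s(x) = -x^4 - 4x³ - x² + 2x + 1.
Then s(-1) = 1.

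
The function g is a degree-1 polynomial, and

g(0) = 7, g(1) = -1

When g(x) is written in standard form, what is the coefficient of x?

-8

Write g(x) = ax + b; the 2 given values yield a linear system in the 2 coefficients.
Solving, g(x) = -8x + 7.
The coefficient of x is -8.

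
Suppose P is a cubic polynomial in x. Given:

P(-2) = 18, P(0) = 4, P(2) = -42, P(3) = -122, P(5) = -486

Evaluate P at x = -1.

Write P(x) = ax³ + bx² + cx + d; the 5 given values yield a linear system in the 4 coefficients.
Solving, P(x) = -3x³ - 4x² - 3x + 4.
Then P(-1) = 6.

6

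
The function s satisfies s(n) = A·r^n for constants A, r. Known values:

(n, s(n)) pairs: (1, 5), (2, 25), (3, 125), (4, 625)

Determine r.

5

Consecutive ratio: 25/5 = 5, and 125/25 = 5, so r = 5.
Then A·5^1 = 5 gives A = 1, and s(n) = 1·5^n.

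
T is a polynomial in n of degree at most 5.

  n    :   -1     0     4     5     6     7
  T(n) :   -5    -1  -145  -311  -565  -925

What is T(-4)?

Write T(n) = an^5 + bn^4 + cn³ + dn² + en + p; the 6 given values yield a linear system in the 6 coefficients.
Solving, the top 2 coefficients vanish, and T(n) = -3n³ + n² + 8n - 1.
Then T(-4) = 175.

175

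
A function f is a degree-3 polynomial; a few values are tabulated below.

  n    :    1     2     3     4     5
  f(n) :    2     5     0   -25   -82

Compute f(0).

3

Write f(n) = an³ + bn² + cn + d; the 5 given values yield a linear system in the 4 coefficients.
Solving, f(n) = -2n³ + 8n² - 7n + 3.
Then f(0) = 3.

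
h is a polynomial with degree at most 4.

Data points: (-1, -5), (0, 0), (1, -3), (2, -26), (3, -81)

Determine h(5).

-335

First differences: 5, -3, -23, -55. Second differences: -8, -20, -32. Third differences: -12, -12.
Level-3 differences are constant, so h has degree 3.
Fitting a degree-3 polynomial gives h(k) = -2k³ - 4k² + 3k.
Then h(5) = -335.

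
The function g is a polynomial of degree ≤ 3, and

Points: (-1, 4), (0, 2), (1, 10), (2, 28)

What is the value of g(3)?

First differences: -2, 8, 18. Second differences: 10, 10.
Level-2 differences are constant, so g has degree 2.
Fitting a degree-2 polynomial gives g(m) = 5m² + 3m + 2.
Then g(3) = 56.

56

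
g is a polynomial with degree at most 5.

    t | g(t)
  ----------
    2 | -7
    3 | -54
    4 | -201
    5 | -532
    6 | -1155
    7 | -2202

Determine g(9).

-6216

First differences: -47, -147, -331, -623, -1047. Second differences: -100, -184, -292, -424. Third differences: -84, -108, -132. Fourth differences: -24, -24.
Level-4 differences are constant, so g has degree 4.
Fitting a degree-4 polynomial gives g(t) = -t^4 + 5t² - 7t + 3.
Then g(9) = -6216.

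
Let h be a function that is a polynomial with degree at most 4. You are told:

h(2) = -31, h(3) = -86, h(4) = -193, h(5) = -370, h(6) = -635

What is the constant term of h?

Write h(k) = ak^4 + bk³ + ck² + dk + e; the 5 given values yield a linear system in the 5 coefficients.
Solving, the leading coefficient vanishes, and h(k) = -3k³ + k² - 3k - 5.
The constant term is h(0) = -5.

-5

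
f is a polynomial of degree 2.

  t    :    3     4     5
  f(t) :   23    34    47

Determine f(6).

Write f(t) = at² + bt + c; the 3 given values yield a linear system in the 3 coefficients.
Solving, f(t) = t² + 4t + 2.
Then f(6) = 62.

62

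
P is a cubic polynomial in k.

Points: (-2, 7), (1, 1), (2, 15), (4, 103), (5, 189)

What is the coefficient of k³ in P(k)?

Write P(k) = ak³ + bk² + ck + d; the 5 given values yield a linear system in the 4 coefficients.
Solving, P(k) = k³ + 3k² - 2k - 1.
The coefficient of k³ is 1.

1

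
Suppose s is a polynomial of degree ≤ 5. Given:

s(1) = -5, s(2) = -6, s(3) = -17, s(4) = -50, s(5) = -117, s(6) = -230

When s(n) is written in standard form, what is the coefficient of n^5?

First differences: -1, -11, -33, -67, -113. Second differences: -10, -22, -34, -46. Third differences: -12, -12, -12.
Level-3 differences are constant, so s has degree 3.
Fitting a degree-3 polynomial gives s(n) = -2n³ + 7n² - 8n - 2.
The coefficient of n^5 is 0.

0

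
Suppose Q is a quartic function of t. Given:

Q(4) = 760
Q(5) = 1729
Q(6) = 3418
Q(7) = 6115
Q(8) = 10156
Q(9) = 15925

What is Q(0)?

Write Q(t) = at^4 + bt³ + ct² + dt + e; the 6 given values yield a linear system in the 5 coefficients.
Solving, Q(t) = 2t^4 + 4t³ - 2t² + 5t + 4.
The constant term is Q(0) = 4.

4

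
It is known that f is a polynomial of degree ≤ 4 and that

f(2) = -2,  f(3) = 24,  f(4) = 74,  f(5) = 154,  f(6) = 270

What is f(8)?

634

First differences: 26, 50, 80, 116. Second differences: 24, 30, 36. Third differences: 6, 6.
Level-3 differences are constant, so f has degree 3.
Fitting a degree-3 polynomial gives f(x) = x³ + 3x² - 8x - 6.
Then f(8) = 634.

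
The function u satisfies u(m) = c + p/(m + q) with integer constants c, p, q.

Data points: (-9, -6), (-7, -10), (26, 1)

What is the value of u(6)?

(u(m) − c)(m + q) = p for each data point; the three points give a linear system in c and q, then p follows.
Solving: c = 0, q = 4, p = 30, so u(m) = 30/(m + 4).
Then u(6) = 0 + 30/10 = 3.

3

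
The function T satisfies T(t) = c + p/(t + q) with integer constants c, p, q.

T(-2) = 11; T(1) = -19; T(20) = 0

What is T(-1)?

(T(t) − c)(t + q) = p for each data point; the three points give a linear system in c and q, then p follows.
Solving: c = 1, q = 0, p = -20, so T(t) = 1 − 20/(t + 0).
Then T(-1) = 1 − 20/(-1) = 21.

21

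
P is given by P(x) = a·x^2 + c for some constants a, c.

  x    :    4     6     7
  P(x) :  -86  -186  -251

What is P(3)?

From P(4) = -86 and P(6) = -186: 16a + c = -86 and 36a + c = -186.
Subtracting: 20a = -100, so a = -5; then c = -86 − (-5)·16 = -6.
So P(x) = -5x² − 6, and P(3) = -51.

-51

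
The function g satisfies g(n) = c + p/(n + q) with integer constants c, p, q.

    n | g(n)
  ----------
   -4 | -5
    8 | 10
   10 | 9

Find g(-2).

(g(n) − c)(n + q) = p for each data point; the three points give a linear system in c and q, then p follows.
Solving: c = 5, q = 0, p = 40, so g(n) = 5 + 40/(n + 0).
Then g(-2) = 5 + 40/(-2) = -15.

-15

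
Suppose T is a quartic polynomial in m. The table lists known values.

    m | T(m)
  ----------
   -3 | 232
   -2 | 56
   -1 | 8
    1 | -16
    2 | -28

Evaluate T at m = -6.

3148

Write T(m) = am^4 + bm³ + cm² + dm + e; the 5 given values yield a linear system in the 5 coefficients.
Solving, T(m) = 2m^4 - 3m³ - 4m² - 9m - 2.
Then T(-6) = 3148.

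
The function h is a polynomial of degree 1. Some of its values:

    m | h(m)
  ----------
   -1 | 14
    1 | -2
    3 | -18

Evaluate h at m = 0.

6

Write h(m) = am + b; the 3 given values yield a linear system in the 2 coefficients.
Solving, h(m) = -8m + 6.
Then h(0) = 6.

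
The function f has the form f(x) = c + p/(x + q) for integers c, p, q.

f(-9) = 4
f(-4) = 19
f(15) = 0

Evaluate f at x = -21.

(f(x) − c)(x + q) = p for each data point; the three points give a linear system in c and q, then p follows.
Solving: c = 1, q = 3, p = -18, so f(x) = 1 − 18/(x + 3).
Then f(-21) = 1 − 18/(-18) = 2.

2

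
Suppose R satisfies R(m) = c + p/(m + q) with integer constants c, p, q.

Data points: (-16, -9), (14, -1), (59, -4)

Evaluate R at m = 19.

(R(m) − c)(m + q) = p for each data point; the three points give a linear system in c and q, then p follows.
Solving: c = -5, q = 1, p = 60, so R(m) = -5 + 60/(m + 1).
Then R(19) = -5 + 60/20 = -2.

-2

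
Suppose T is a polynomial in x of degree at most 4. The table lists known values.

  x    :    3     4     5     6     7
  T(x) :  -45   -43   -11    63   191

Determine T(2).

-29

First differences: 2, 32, 74, 128. Second differences: 30, 42, 54. Third differences: 12, 12.
Level-3 differences are constant, so T has degree 3.
Fitting a degree-3 polynomial gives T(x) = 2x³ - 9x² - 9x + 9.
Then T(2) = -29.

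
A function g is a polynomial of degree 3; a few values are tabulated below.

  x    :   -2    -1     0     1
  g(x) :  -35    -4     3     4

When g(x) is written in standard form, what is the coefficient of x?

Write g(x) = ax³ + bx² + cx + d; the 4 given values yield a linear system in the 4 coefficients.
Solving, g(x) = 3x³ - 3x² + x + 3.
The coefficient of x is 1.

1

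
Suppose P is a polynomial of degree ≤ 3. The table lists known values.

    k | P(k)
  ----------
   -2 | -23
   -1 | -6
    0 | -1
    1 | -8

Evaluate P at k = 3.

First differences: 17, 5, -7. Second differences: -12, -12.
Level-2 differences are constant, so P has degree 2.
Fitting a degree-2 polynomial gives P(k) = -6k² - k - 1.
Then P(3) = -58.

-58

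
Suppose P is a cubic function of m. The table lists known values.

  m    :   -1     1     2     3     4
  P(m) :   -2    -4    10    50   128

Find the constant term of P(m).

Write P(m) = am³ + bm² + cm + d; the 5 given values yield a linear system in the 4 coefficients.
Solving, P(m) = 2m³ + m² - 3m - 4.
The constant term is P(0) = -4.

-4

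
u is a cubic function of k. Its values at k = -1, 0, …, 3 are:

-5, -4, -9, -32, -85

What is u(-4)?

Write u(k) = ak³ + bk² + ck + d; the 5 given values yield a linear system in the 4 coefficients.
Solving, u(k) = -2k³ - 3k² - 4.
Then u(-4) = 76.

76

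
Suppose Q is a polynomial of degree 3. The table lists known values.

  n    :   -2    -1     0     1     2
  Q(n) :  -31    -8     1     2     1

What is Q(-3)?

-74

First differences: 23, 9, 1, -1. Second differences: -14, -8, -2. Third differences: 6, 6.
Level-3 differences are constant, so Q has degree 3.
Fitting a degree-3 polynomial gives Q(n) = n³ - 4n² + 4n + 1.
Then Q(-3) = -74.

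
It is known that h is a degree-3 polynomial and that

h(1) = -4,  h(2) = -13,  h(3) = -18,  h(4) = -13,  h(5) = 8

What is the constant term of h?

3

First differences: -9, -5, 5, 21. Second differences: 4, 10, 16. Third differences: 6, 6.
Level-3 differences are constant, so h has degree 3.
Fitting a degree-3 polynomial gives h(x) = x³ - 4x² - 4x + 3.
The constant term is h(0) = 3.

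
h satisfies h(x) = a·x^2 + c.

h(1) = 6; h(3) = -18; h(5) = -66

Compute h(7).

From h(1) = 6 and h(3) = -18: 1a + c = 6 and 9a + c = -18.
Subtracting: 8a = -24, so a = -3; then c = 6 − (-3)·1 = 9.
So h(x) = -3x² + 9, and h(7) = -138.

-138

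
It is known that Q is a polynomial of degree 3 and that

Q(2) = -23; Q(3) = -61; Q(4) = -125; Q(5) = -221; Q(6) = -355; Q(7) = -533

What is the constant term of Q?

Write Q(m) = am³ + bm² + cm + d; the 6 given values yield a linear system in the 4 coefficients.
Solving, Q(m) = -m³ - 4m² + m - 1.
The constant term is Q(0) = -1.

-1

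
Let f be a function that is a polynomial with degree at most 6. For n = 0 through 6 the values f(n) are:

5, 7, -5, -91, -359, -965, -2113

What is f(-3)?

Write f(n) = an^6 + bn^5 + cn^4 + dn³ + en² + pn + q; the 7 given values yield a linear system in the 7 coefficients.
Solving, the top 2 coefficients vanish, and f(n) = -2n^4 + 2n³ + n² + n + 5.
Then f(-3) = -205.

-205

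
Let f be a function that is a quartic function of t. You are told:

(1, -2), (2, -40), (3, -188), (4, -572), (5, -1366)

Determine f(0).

4

Write f(t) = at^4 + bt³ + ct² + dt + e; the 5 given values yield a linear system in the 5 coefficients.
Solving, f(t) = -2t^4 - t³ + t² - 4t + 4.
Then f(0) = 4.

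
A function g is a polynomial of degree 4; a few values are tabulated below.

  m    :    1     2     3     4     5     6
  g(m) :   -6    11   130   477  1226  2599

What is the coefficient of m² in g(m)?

First differences: 17, 119, 347, 749, 1373. Second differences: 102, 228, 402, 624. Third differences: 126, 174, 222. Fourth differences: 48, 48.
Level-4 differences are constant, so g has degree 4.
Fitting a degree-4 polynomial gives g(m) = 2m^4 + m³ - 5m² - 5m + 1.
The coefficient of m² is -5.

-5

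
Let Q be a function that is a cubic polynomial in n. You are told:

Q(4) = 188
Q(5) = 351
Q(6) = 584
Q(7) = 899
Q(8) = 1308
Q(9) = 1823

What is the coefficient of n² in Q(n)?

5

First differences: 163, 233, 315, 409, 515. Second differences: 70, 82, 94, 106. Third differences: 12, 12, 12.
Level-3 differences are constant, so Q has degree 3.
Fitting a degree-3 polynomial gives Q(n) = 2n³ + 5n² - 4n - 4.
The coefficient of n² is 5.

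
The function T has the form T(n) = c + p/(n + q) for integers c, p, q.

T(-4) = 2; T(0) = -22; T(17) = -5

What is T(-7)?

(T(n) − c)(n + q) = p for each data point; the three points give a linear system in c and q, then p follows.
Solving: c = -4, q = 1, p = -18, so T(n) = -4 − 18/(n + 1).
Then T(-7) = -4 − 18/(-6) = -1.

-1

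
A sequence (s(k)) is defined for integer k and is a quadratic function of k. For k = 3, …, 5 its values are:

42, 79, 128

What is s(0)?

3

Write s(k) = ak² + bk + c; the 3 given values yield a linear system in the 3 coefficients.
Solving, s(k) = 6k² - 5k + 3.
Then s(0) = 3.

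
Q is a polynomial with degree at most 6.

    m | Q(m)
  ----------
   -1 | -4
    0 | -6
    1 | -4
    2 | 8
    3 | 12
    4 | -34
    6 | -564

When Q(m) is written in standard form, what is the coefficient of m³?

3

Write Q(m) = am^6 + bm^5 + cm^4 + dm³ + em² + pm + q; the 7 given values yield a linear system in the 7 coefficients.
Solving, the top 2 coefficients vanish, and Q(m) = -m^4 + 3m³ + 3m² - 3m - 6.
The coefficient of m³ is 3.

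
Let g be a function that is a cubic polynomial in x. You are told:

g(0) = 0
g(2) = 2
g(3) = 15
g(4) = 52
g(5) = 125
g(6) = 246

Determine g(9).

Write g(x) = ax³ + bx² + cx + d; the 6 given values yield a linear system in the 4 coefficients.
Solving, g(x) = 2x³ - 6x² + 5x.
Then g(9) = 1017.

1017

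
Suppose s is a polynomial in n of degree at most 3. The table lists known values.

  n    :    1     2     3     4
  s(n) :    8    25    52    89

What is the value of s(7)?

260

First differences: 17, 27, 37. Second differences: 10, 10.
Level-2 differences are constant, so s has degree 2.
Fitting a degree-2 polynomial gives s(n) = 5n² + 2n + 1.
Then s(7) = 260.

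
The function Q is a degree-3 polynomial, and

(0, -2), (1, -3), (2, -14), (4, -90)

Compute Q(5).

-167

Write Q(k) = ak³ + bk² + ck + d; the 4 given values yield a linear system in the 4 coefficients.
Solving, Q(k) = -k³ - 2k² + 2k - 2.
Then Q(5) = -167.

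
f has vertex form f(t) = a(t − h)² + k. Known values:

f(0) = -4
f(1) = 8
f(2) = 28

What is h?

-1

First differences 12, 20; second difference 8 = 2a, so a = 4.
Expanding, the t-coefficient is −2ah = -8h; matching it to the data gives h = -1, and then k = -8.
So f(t) = 4(t + 1)² − 8.
Hence h = -1.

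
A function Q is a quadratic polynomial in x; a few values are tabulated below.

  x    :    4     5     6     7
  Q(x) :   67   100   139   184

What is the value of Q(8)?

235

Write Q(x) = ax² + bx + c; the 4 given values yield a linear system in the 3 coefficients.
Solving, Q(x) = 3x² + 6x - 5.
Then Q(8) = 235.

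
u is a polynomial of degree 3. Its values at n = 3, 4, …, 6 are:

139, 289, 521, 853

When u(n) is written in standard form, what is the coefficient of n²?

Write u(n) = an³ + bn² + cn + d; the 4 given values yield a linear system in the 4 coefficients.
Solving, u(n) = 3n³ + 5n² + 4n + 1.
The coefficient of n² is 5.

5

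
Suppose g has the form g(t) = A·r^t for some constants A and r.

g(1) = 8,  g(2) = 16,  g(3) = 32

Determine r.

Consecutive ratio: 16/8 = 2, and 32/16 = 2, so r = 2.
Then A·2^1 = 8 gives A = 4, and g(t) = 4·2^t.

2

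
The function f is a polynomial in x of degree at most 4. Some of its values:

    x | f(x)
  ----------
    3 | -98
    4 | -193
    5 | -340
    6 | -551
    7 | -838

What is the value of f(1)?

-16

Write f(x) = ax^4 + bx³ + cx² + dx + e; the 5 given values yield a linear system in the 5 coefficients.
Solving, the leading coefficient vanishes, and f(x) = -2x³ - 2x² - 7x - 5.
Then f(1) = -16.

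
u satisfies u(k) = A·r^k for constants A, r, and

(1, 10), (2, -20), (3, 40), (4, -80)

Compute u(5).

160

Consecutive ratio: -20/10 = -2, and 40/(-20) = -2, so r = -2.
Then A·(-2)^1 = 10 gives A = -5, and u(k) = -5·(-2)^k.
u(5) = -5·(-2)^5 = 160.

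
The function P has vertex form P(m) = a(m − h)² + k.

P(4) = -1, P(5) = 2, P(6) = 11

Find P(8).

47

First differences 3, 9; second difference 6 = 2a, so a = 3.
Expanding, the m-coefficient is −2ah = -6h; matching it to the data gives h = 4, and then k = -1.
So P(m) = 3(m − 4)² − 1.
P(8) = 3·4² − 1 = 47.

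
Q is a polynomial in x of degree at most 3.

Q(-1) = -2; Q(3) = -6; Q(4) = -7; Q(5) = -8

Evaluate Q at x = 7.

Write Q(x) = ax³ + bx² + cx + d; the 4 given values yield a linear system in the 4 coefficients.
Solving, the top 2 coefficients vanish, and Q(x) = -x - 3.
Then Q(7) = -10.

-10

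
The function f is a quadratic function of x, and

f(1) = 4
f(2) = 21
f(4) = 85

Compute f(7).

Write f(x) = ax² + bx + c; the 3 given values yield a linear system in the 3 coefficients.
Solving, f(x) = 5x² + 2x - 3.
Then f(7) = 256.

256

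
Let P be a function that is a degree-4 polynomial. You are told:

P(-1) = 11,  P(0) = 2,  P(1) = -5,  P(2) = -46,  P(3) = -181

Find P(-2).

34

Write P(m) = am^4 + bm³ + cm² + dm + e; the 5 given values yield a linear system in the 5 coefficients.
Solving, P(m) = -m^4 - 4m³ + 2m² - 4m + 2.
Then P(-2) = 34.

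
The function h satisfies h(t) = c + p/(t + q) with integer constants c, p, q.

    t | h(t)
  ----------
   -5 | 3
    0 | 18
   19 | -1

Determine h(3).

(h(t) − c)(t + q) = p for each data point; the three points give a linear system in c and q, then p follows.
Solving: c = 0, q = -1, p = -18, so h(t) = -18/(t − 1).
Then h(3) = 0 − 18/2 = -9.

-9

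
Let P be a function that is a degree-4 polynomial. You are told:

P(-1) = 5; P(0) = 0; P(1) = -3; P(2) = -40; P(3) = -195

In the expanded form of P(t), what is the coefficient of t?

-2

Write P(t) = at^4 + bt³ + ct² + dt + e; the 5 given values yield a linear system in the 5 coefficients.
Solving, P(t) = -2t^4 - 2t³ + 3t² - 2t.
The coefficient of t is -2.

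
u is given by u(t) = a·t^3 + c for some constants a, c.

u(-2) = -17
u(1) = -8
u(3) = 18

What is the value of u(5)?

116

From u(-2) = -17 and u(1) = -8: -8a + c = -17 and 1a + c = -8.
Subtracting: 9a = 9, so a = 1; then c = -17 − 1·(-8) = -9.
So u(t) = 1t³ − 9, and u(5) = 116.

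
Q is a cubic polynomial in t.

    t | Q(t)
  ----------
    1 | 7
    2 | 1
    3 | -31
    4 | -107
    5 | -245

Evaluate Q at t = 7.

-779

Write Q(t) = at³ + bt² + ct + d; the 5 given values yield a linear system in the 4 coefficients.
Solving, Q(t) = -3t³ + 5t² + 5.
Then Q(7) = -779.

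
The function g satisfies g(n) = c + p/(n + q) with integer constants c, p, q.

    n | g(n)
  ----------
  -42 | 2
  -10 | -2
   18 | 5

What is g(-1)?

43

(g(n) − c)(n + q) = p for each data point; the three points give a linear system in c and q, then p follows.
Solving: c = 3, q = 2, p = 40, so g(n) = 3 + 40/(n + 2).
Then g(-1) = 3 + 40/1 = 43.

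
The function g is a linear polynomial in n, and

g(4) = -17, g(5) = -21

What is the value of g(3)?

-13

Write g(n) = an + b; the 2 given values yield a linear system in the 2 coefficients.
Solving, g(n) = -4n - 1.
Then g(3) = -13.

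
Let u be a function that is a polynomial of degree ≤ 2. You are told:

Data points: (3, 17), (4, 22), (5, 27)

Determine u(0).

First differences: 5, 5.
Level-1 differences are constant, so u has degree 1.
Fitting a degree-1 polynomial gives u(k) = 5k + 2.
Then u(0) = 2.

2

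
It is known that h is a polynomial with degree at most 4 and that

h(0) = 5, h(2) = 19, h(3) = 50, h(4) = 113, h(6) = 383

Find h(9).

1328

Write h(m) = am^4 + bm³ + cm² + dm + e; the 5 given values yield a linear system in the 5 coefficients.
Solving, the leading coefficient vanishes, and h(m) = 2m³ - 2m² + 3m + 5.
Then h(9) = 1328.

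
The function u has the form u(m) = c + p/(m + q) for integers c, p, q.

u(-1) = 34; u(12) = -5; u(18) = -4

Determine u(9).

-6

(u(m) − c)(m + q) = p for each data point; the three points give a linear system in c and q, then p follows.
Solving: c = -2, q = 0, p = -36, so u(m) = -2 − 36/(m + 0).
Then u(9) = -2 − 36/9 = -6.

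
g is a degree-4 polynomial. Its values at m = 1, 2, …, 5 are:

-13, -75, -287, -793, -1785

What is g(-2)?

-7

Write g(m) = am^4 + bm³ + cm² + dm + e; the 5 given values yield a linear system in the 5 coefficients.
Solving, g(m) = -2m^4 - 4m³ - m² - m - 5.
Then g(-2) = -7.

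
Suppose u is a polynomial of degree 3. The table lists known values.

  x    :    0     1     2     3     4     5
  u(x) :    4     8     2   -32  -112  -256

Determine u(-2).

38

Write u(x) = ax³ + bx² + cx + d; the 6 given values yield a linear system in the 4 coefficients.
Solving, u(x) = -3x³ + 4x² + 3x + 4.
Then u(-2) = 38.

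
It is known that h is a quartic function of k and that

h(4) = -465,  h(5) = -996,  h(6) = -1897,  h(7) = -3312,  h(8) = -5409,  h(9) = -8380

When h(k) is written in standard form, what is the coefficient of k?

Write h(k) = ak^4 + bk³ + ck² + dk + e; the 6 given values yield a linear system in the 5 coefficients.
Solving, h(k) = -k^4 - 2k³ - 4k² - 4k - 1.
The coefficient of k is -4.

-4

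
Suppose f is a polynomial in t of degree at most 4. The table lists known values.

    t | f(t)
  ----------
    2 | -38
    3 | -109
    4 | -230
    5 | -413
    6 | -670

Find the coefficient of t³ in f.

-2

First differences: -71, -121, -183, -257. Second differences: -50, -62, -74. Third differences: -12, -12.
Level-3 differences are constant, so f has degree 3.
Fitting a degree-3 polynomial gives f(t) = -2t³ - 7t² + 2t + 2.
The coefficient of t³ is -2.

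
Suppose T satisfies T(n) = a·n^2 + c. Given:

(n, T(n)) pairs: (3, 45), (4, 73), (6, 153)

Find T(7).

205

From T(3) = 45 and T(4) = 73: 9a + c = 45 and 16a + c = 73.
Subtracting: 7a = 28, so a = 4; then c = 45 − 4·9 = 9.
So T(n) = 4n² + 9, and T(7) = 205.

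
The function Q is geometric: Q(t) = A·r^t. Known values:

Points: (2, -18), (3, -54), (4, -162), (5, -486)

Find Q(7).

Consecutive ratio: -54/(-18) = 3, and -162/(-54) = 3, so r = 3.
Then A·3^2 = -18 gives A = -2, and Q(t) = -2·3^t.
Q(7) = -2·3^7 = -4374.

-4374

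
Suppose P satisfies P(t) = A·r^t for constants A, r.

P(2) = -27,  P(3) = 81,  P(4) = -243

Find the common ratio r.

Consecutive ratio: 81/(-27) = -3, and -243/81 = -3, so r = -3.
Then A·(-3)^2 = -27 gives A = -3, and P(t) = -3·(-3)^t.

-3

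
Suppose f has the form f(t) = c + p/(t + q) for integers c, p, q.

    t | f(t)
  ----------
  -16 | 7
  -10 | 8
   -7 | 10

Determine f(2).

(f(t) − c)(t + q) = p for each data point; the three points give a linear system in c and q, then p follows.
Solving: c = 6, q = 4, p = -12, so f(t) = 6 − 12/(t + 4).
Then f(2) = 6 − 12/6 = 4.

4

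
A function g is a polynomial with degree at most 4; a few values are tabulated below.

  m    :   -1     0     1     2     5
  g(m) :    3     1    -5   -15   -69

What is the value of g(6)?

Write g(m) = am^4 + bm³ + cm² + dm + e; the 5 given values yield a linear system in the 5 coefficients.
Solving, the top 2 coefficients vanish, and g(m) = -2m² - 4m + 1.
Then g(6) = -95.

-95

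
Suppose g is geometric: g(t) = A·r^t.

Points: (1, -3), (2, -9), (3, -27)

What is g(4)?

Consecutive ratio: -9/(-3) = 3, and -27/(-9) = 3, so r = 3.
Then A·3^1 = -3 gives A = -1, and g(t) = -1·3^t.
g(4) = -1·3^4 = -81.

-81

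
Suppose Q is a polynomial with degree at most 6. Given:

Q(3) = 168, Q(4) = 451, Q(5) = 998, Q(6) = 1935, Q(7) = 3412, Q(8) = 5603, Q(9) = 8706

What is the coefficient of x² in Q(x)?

Write Q(x) = ax^6 + bx^5 + cx^4 + dx³ + ex² + px + q; the 7 given values yield a linear system in the 7 coefficients.
Solving, the top 2 coefficients vanish, and Q(x) = x^4 + 3x³ - x² + 4x + 3.
The coefficient of x² is -1.

-1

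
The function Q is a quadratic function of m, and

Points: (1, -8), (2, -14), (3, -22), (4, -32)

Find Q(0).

-4

First differences: -6, -8, -10. Second differences: -2, -2.
Level-2 differences are constant, so Q has degree 2.
Fitting a degree-2 polynomial gives Q(m) = -m² - 3m - 4.
Then Q(0) = -4.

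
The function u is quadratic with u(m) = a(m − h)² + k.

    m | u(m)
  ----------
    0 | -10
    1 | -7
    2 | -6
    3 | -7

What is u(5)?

-15

First differences 3, 1, -1; second difference -2 = 2a, so a = -1.
Expanding, the m-coefficient is −2ah = 2h; matching it to the data gives h = 2, and then k = -6.
So u(m) = -1(m − 2)² − 6.
u(5) = -1·3² − 6 = -15.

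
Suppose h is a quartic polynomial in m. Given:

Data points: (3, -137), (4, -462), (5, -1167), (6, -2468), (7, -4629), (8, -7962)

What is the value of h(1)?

-3

First differences: -325, -705, -1301, -2161, -3333. Second differences: -380, -596, -860, -1172. Third differences: -216, -264, -312. Fourth differences: -48, -48.
Level-4 differences are constant, so h has degree 4.
Fitting a degree-4 polynomial gives h(m) = -2m^4 + 4m² - 3m - 2.
Then h(1) = -3.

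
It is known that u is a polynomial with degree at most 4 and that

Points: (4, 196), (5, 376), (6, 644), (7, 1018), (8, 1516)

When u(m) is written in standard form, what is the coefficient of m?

First differences: 180, 268, 374, 498. Second differences: 88, 106, 124. Third differences: 18, 18.
Level-3 differences are constant, so u has degree 3.
Fitting a degree-3 polynomial gives u(m) = 3m³ - m² + 6m - 4.
The coefficient of m is 6.

6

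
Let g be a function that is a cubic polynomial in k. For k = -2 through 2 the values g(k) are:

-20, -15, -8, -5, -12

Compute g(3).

First differences: 5, 7, 3, -7. Second differences: 2, -4, -10. Third differences: -6, -6.
Level-3 differences are constant, so g has degree 3.
Fitting a degree-3 polynomial gives g(k) = -k³ - 2k² + 6k - 8.
Then g(3) = -35.

-35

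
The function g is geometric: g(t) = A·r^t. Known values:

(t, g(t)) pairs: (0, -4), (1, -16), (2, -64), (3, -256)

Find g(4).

Consecutive ratio: -16/(-4) = 4, and -64/(-16) = 4, so r = 4.
Then A·4^0 = -4 gives A = -4, and g(t) = -4·4^t.
g(4) = -4·4^4 = -1024.

-1024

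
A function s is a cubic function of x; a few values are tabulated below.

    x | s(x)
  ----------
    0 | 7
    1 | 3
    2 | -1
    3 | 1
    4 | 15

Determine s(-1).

5

Write s(x) = ax³ + bx² + cx + d; the 5 given values yield a linear system in the 4 coefficients.
Solving, s(x) = x³ - 3x² - 2x + 7.
Then s(-1) = 5.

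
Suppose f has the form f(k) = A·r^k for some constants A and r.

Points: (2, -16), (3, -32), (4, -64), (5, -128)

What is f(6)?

-256

Consecutive ratio: -32/(-16) = 2, and -64/(-32) = 2, so r = 2.
Then A·2^2 = -16 gives A = -4, and f(k) = -4·2^k.
f(6) = -4·2^6 = -256.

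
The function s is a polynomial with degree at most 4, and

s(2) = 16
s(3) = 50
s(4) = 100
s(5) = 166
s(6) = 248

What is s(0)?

First differences: 34, 50, 66, 82. Second differences: 16, 16, 16.
Level-2 differences are constant, so s has degree 2.
Fitting a degree-2 polynomial gives s(x) = 8x² - 6x - 4.
The constant term is s(0) = -4.

-4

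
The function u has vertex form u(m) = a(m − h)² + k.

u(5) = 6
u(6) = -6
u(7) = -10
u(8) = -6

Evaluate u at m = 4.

26

First differences -12, -4, 4; second difference 8 = 2a, so a = 4.
Expanding, the m-coefficient is −2ah = -8h; matching it to the data gives h = 7, and then k = -10.
So u(m) = 4(m − 7)² − 10.
u(4) = 4·(-3)² − 10 = 26.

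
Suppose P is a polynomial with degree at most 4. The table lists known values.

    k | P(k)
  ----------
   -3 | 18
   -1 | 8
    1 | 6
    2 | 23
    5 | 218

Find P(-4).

11

Write P(k) = ak^4 + bk³ + ck² + dk + e; the 5 given values yield a linear system in the 5 coefficients.
Solving, the leading coefficient vanishes, and P(k) = k³ + 4k² - 2k + 3.
Then P(-4) = 11.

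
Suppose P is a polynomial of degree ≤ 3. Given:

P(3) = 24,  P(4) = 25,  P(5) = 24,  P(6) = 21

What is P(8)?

9

First differences: 1, -1, -3. Second differences: -2, -2.
Level-2 differences are constant, so P has degree 2.
Fitting a degree-2 polynomial gives P(n) = -n² + 8n + 9.
Then P(8) = 9.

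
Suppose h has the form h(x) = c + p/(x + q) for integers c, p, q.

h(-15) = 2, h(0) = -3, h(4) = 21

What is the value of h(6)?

9

(h(x) − c)(x + q) = p for each data point; the three points give a linear system in c and q, then p follows.
Solving: c = 3, q = -3, p = 18, so h(x) = 3 + 18/(x − 3).
Then h(6) = 3 + 18/3 = 9.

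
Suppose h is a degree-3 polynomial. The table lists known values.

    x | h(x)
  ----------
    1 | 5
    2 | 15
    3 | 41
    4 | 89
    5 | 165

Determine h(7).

First differences: 10, 26, 48, 76. Second differences: 16, 22, 28. Third differences: 6, 6.
Level-3 differences are constant, so h has degree 3.
Fitting a degree-3 polynomial gives h(x) = x³ + 2x² - 3x + 5.
Then h(7) = 425.

425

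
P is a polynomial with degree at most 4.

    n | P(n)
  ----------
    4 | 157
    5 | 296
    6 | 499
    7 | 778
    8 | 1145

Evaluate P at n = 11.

First differences: 139, 203, 279, 367. Second differences: 64, 76, 88. Third differences: 12, 12.
Level-3 differences are constant, so P has degree 3.
Fitting a degree-3 polynomial gives P(n) = 2n³ + 2n² - n + 1.
Then P(11) = 2894.

2894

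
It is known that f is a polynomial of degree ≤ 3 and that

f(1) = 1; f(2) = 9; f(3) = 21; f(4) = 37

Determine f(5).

57

First differences: 8, 12, 16. Second differences: 4, 4.
Level-2 differences are constant, so f has degree 2.
Extending the table by one column gives the next first difference 20, so f(5) = 37 + 20 = 57.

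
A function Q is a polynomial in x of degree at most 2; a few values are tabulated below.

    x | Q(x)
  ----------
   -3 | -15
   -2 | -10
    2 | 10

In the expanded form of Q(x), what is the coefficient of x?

5

Write Q(x) = ax² + bx + c; the 3 given values yield a linear system in the 3 coefficients.
Solving, the leading coefficient vanishes, and Q(x) = 5x.
The coefficient of x is 5.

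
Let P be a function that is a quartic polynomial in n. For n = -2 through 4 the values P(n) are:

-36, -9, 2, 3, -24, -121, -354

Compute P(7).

First differences: 27, 11, 1, -27, -97, -233. Second differences: -16, -10, -28, -70, -136. Third differences: 6, -18, -42, -66. Fourth differences: -24, -24, -24.
Level-4 differences are constant, so P has degree 4.
Fitting a degree-4 polynomial gives P(n) = -n^4 - n³ - 4n² + 7n + 2.
Then P(7) = -2889.

-2889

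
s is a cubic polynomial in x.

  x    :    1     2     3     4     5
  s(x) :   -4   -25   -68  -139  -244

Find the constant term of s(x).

Write s(x) = ax³ + bx² + cx + d; the 5 given values yield a linear system in the 4 coefficients.
Solving, s(x) = -x³ - 5x² + x + 1.
The constant term is s(0) = 1.

1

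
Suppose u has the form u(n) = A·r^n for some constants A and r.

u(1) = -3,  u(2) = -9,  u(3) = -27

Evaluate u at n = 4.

-81

Consecutive ratio: -9/(-3) = 3, and -27/(-9) = 3, so r = 3.
Then A·3^1 = -3 gives A = -1, and u(n) = -1·3^n.
u(4) = -1·3^4 = -81.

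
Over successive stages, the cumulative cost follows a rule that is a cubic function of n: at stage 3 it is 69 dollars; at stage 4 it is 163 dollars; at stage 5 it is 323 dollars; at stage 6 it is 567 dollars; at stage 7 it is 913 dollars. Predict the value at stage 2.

23

Write the value at n as u(n).
First differences: 94, 160, 244, 346. Second differences: 66, 84, 102. Third differences: 18, 18.
Level-3 differences are constant, so u has degree 3.
Fitting a degree-3 polynomial gives u(n) = 3n³ - 3n² + 4n + 3.
Then u(2) = 23.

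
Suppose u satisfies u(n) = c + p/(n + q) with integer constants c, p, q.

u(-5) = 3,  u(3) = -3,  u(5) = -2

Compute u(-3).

(u(n) − c)(n + q) = p for each data point; the three points give a linear system in c and q, then p follows.
Solving: c = 0, q = 1, p = -12, so u(n) = -12/(n + 1).
Then u(-3) = 0 − 12/(-2) = 6.

6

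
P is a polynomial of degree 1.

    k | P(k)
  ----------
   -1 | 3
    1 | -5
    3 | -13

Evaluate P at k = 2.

-9

Write P(k) = ak + b; the 3 given values yield a linear system in the 2 coefficients.
Solving, P(k) = -4k - 1.
Then P(2) = -9.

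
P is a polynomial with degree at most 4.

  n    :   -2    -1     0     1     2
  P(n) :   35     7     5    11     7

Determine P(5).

Write P(n) = an^4 + bn³ + cn² + dn + e; the 5 given values yield a linear system in the 5 coefficients.
Solving, the leading coefficient vanishes, and P(n) = -3n³ + 4n² + 5n + 5.
Then P(5) = -245.

-245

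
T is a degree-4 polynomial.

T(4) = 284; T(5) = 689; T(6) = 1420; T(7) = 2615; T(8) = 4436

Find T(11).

Write T(k) = ak^4 + bk³ + ck² + dk + e; the 5 given values yield a linear system in the 5 coefficients.
Solving, T(k) = k^4 + k³ - 3k² + 2k + 4.
Then T(11) = 15635.

15635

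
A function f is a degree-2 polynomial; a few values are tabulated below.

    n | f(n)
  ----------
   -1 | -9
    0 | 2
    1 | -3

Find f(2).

Write f(n) = an² + bn + c; the 3 given values yield a linear system in the 3 coefficients.
Solving, f(n) = -8n² + 3n + 2.
Then f(2) = -24.

-24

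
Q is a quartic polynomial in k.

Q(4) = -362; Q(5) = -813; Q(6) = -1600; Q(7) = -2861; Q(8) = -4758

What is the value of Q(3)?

Write Q(k) = ak^4 + bk³ + ck² + dk + e; the 5 given values yield a linear system in the 5 coefficients.
Solving, Q(k) = -k^4 - k³ - 2k² - 3k + 2.
Then Q(3) = -133.

-133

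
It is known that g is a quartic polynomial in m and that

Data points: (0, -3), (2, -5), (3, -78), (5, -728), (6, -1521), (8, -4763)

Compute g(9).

-7572

Write g(m) = am^4 + bm³ + cm² + dm + e; the 6 given values yield a linear system in the 5 coefficients.
Solving, g(m) = -m^4 - 2m³ + 5m² + 5m - 3.
Then g(9) = -7572.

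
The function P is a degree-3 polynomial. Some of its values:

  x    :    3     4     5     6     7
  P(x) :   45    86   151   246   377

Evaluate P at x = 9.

771

First differences: 41, 65, 95, 131. Second differences: 24, 30, 36. Third differences: 6, 6.
Level-3 differences are constant, so P has degree 3.
Fitting a degree-3 polynomial gives P(x) = x³ + 4x + 6.
Then P(9) = 771.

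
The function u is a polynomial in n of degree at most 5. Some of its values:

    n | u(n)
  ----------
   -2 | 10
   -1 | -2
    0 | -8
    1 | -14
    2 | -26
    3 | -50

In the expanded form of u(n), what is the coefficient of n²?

0

Write u(n) = an^5 + bn^4 + cn³ + dn² + en + p; the 6 given values yield a linear system in the 6 coefficients.
Solving, the top 2 coefficients vanish, and u(n) = -n³ - 5n - 8.
The coefficient of n² is 0.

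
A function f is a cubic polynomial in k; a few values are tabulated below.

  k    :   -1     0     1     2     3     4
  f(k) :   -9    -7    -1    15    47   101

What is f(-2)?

-13

Write f(k) = ak³ + bk² + ck + d; the 6 given values yield a linear system in the 4 coefficients.
Solving, f(k) = k³ + 2k² + 3k - 7.
Then f(-2) = -13.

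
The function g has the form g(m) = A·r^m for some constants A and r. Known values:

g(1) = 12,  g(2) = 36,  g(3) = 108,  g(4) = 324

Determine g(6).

Consecutive ratio: 36/12 = 3, and 108/36 = 3, so r = 3.
Then A·3^1 = 12 gives A = 4, and g(m) = 4·3^m.
g(6) = 4·3^6 = 2916.

2916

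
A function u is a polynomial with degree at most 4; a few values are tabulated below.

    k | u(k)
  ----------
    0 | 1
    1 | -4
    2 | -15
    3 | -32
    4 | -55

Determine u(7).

First differences: -5, -11, -17, -23. Second differences: -6, -6, -6.
Level-2 differences are constant, so u has degree 2.
Fitting a degree-2 polynomial gives u(k) = -3k² - 2k + 1.
Then u(7) = -160.

-160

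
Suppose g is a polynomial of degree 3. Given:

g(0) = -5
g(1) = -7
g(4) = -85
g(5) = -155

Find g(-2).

Write g(x) = ax³ + bx² + cx + d; the 4 given values yield a linear system in the 4 coefficients.
Solving, g(x) = -x³ - x² - 5.
Then g(-2) = -1.

-1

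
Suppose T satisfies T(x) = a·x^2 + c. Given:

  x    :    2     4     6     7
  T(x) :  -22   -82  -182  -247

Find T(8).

-322

From T(2) = -22 and T(4) = -82: 4a + c = -22 and 16a + c = -82.
Subtracting: 12a = -60, so a = -5; then c = -22 − (-5)·4 = -2.
So T(x) = -5x² − 2, and T(8) = -322.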